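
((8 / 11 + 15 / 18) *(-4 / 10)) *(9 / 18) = -103 / 330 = -0.31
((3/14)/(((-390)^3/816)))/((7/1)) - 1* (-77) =3108480358/40369875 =77.00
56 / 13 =4.31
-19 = -19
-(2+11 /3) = -5.67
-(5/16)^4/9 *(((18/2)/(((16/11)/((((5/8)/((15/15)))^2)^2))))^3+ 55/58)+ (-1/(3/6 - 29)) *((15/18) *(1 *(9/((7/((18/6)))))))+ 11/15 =2702942619064651564634921/3201709135153398326231040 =0.84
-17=-17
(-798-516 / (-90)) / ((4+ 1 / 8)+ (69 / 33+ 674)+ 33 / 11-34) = -1.22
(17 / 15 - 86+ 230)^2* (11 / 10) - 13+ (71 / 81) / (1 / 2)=468965821 / 20250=23158.81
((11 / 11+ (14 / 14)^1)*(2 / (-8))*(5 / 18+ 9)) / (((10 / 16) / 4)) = -1336 / 45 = -29.69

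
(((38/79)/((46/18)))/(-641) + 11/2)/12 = 12810983/27952728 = 0.46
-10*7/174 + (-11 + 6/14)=-6683/609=-10.97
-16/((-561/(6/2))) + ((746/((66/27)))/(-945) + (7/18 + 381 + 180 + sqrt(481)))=sqrt(481) + 66109259/117810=583.08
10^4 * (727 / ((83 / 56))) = 407120000 / 83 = 4905060.24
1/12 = 0.08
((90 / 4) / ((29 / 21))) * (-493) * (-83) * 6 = 4000185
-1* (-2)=2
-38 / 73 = -0.52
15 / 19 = 0.79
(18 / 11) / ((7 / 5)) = 90 / 77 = 1.17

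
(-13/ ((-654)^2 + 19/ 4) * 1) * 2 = -0.00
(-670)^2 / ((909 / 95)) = 42645500 / 909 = 46914.74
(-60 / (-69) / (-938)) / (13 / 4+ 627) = -0.00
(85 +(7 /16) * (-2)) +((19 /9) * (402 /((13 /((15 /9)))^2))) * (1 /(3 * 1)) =9721897 /109512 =88.77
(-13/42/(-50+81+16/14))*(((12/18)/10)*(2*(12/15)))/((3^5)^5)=-52/42893985853051875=-0.00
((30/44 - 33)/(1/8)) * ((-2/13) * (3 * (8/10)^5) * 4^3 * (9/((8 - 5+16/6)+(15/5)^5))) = 90.57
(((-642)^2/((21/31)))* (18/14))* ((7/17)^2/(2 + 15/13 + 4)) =5358132/289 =18540.25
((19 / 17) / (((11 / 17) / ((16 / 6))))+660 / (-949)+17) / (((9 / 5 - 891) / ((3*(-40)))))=65485700 / 23205897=2.82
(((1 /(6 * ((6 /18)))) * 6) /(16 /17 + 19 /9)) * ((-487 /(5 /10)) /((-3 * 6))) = 24837 /467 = 53.18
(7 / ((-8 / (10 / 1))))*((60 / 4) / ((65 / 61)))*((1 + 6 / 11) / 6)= -36295 / 1144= -31.73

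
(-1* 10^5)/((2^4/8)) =-50000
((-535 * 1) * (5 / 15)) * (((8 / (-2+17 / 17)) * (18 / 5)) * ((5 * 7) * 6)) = 1078560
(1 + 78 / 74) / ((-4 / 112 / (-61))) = 129808 / 37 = 3508.32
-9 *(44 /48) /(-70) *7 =33 /40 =0.82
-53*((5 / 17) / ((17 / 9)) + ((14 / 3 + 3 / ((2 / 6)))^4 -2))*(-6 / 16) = 10819973267 / 15606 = 693321.37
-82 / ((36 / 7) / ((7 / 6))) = -2009 / 108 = -18.60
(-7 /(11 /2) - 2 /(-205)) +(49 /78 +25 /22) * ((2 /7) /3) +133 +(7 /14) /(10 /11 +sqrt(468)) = 363 * sqrt(13) /56528 +13770585183829 /104398454160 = 131.93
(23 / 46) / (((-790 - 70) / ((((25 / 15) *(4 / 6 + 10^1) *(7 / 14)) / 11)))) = -2 / 4257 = -0.00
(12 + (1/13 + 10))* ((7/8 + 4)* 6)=2583/4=645.75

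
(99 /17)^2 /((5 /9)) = 88209 /1445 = 61.04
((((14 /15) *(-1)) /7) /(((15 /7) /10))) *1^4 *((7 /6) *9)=-98 /15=-6.53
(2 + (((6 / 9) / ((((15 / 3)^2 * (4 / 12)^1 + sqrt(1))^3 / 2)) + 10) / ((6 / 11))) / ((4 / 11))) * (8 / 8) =52.42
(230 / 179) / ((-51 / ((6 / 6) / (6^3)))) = -115 / 985932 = -0.00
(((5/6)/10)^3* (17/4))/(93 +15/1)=0.00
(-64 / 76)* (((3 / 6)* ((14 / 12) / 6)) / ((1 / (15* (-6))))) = 140 / 19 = 7.37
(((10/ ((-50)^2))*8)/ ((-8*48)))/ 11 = -1/ 132000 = -0.00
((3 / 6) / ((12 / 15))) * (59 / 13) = 295 / 104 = 2.84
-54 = -54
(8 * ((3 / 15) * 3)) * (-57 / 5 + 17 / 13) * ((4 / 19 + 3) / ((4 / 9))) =-2160864 / 6175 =-349.94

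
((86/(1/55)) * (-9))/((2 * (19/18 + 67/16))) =-613008/151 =-4059.66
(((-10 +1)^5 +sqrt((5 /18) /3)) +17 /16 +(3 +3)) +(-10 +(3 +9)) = -944639 /16 +sqrt(30) /18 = -59039.63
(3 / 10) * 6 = 9 / 5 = 1.80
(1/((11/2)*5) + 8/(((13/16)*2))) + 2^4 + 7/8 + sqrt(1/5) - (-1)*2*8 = sqrt(5)/5 + 216413/5720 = 38.28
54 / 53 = 1.02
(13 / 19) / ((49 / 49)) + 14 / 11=409 / 209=1.96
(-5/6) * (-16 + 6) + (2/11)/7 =1931/231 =8.36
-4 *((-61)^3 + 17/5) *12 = 54474624/5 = 10894924.80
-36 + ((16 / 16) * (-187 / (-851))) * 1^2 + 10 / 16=-239337 / 6808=-35.16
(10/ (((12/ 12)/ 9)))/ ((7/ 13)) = 1170/ 7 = 167.14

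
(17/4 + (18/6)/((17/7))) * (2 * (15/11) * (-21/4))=-78.54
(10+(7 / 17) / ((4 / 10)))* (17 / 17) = 375 / 34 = 11.03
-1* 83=-83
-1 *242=-242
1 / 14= 0.07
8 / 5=1.60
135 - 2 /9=1213 /9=134.78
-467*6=-2802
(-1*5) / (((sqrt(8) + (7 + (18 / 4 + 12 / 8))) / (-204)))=13260 / 161 - 2040*sqrt(2) / 161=64.44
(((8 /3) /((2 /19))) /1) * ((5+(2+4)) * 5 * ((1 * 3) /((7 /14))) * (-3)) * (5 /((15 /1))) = -8360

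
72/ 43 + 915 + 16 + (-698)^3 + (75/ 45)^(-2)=-365572518388/ 1075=-340067458.97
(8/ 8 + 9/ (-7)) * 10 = -20/ 7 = -2.86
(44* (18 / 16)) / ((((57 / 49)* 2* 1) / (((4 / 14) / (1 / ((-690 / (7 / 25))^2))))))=4909781250 / 133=36915648.50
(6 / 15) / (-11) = -2 / 55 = -0.04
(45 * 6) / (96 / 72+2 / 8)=3240 / 19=170.53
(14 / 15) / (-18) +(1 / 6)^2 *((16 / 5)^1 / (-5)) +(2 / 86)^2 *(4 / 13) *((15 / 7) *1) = -7867673 / 113574825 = -0.07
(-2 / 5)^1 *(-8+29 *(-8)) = 96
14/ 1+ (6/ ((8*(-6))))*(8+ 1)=103/ 8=12.88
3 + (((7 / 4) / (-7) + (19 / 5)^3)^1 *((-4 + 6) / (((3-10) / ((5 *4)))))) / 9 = -49897 / 1575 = -31.68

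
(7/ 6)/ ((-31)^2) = 7/ 5766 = 0.00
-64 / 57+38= 2102 / 57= 36.88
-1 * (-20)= 20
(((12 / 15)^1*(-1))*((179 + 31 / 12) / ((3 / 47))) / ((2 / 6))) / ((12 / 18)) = -10241.30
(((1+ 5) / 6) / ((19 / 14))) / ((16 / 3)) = 21 / 152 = 0.14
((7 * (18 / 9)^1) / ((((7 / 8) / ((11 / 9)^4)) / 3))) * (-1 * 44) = -10307264 / 2187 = -4712.97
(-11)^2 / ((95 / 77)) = 9317 / 95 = 98.07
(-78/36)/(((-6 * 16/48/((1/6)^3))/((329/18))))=4277/46656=0.09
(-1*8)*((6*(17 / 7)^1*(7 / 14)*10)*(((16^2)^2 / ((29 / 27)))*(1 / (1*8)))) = -902430720 / 203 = -4445471.53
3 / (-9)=-1 / 3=-0.33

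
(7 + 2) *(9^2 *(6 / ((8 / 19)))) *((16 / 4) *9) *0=0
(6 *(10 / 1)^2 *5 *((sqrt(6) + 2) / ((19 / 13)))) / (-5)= -7800 *sqrt(6) / 19 -15600 / 19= -1826.63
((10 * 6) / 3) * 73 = 1460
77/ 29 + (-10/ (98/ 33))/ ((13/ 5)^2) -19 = -16.84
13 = 13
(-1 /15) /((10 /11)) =-11 /150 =-0.07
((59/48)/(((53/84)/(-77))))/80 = -31801/16960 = -1.88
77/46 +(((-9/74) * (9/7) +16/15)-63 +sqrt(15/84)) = -5398453/89355 +sqrt(35)/14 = -59.99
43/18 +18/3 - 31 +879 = 15415/18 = 856.39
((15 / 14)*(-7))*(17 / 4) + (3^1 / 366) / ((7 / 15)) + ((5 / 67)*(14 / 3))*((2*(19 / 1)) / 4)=-19602185 / 686616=-28.55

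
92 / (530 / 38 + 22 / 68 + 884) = 59432 / 580283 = 0.10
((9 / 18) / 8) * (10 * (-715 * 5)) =-17875 / 8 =-2234.38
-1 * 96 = -96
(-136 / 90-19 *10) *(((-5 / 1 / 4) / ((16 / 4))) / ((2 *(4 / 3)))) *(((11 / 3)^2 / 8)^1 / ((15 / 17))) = 8863613 / 207360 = 42.75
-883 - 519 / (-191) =-168134 / 191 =-880.28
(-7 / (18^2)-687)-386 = -347659 / 324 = -1073.02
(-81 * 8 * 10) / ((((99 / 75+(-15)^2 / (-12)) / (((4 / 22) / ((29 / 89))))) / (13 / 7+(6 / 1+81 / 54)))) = 2518344000 / 1297373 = 1941.11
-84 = -84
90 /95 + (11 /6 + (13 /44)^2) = 316489 /110352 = 2.87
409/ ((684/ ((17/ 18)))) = 6953/ 12312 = 0.56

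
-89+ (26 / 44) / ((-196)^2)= -75218515 / 845152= -89.00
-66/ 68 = -33/ 34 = -0.97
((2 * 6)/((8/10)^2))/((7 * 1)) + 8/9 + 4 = 1907/252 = 7.57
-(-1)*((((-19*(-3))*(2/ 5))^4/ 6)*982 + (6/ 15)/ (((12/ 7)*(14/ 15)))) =110570592433/ 2500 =44228236.97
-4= -4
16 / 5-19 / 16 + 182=14721 / 80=184.01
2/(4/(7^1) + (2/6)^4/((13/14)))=7371/2155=3.42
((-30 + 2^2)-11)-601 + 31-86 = -693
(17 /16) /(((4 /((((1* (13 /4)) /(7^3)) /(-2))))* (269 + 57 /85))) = -0.00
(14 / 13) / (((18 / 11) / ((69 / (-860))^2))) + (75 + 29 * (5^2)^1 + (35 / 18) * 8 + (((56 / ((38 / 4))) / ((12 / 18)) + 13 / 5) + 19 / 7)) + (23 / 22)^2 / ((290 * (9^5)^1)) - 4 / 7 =219693986115388793479 / 264964573337864400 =829.14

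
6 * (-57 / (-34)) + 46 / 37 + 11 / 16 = 120663 / 10064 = 11.99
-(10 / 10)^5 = -1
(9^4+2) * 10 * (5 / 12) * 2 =164075 / 3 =54691.67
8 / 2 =4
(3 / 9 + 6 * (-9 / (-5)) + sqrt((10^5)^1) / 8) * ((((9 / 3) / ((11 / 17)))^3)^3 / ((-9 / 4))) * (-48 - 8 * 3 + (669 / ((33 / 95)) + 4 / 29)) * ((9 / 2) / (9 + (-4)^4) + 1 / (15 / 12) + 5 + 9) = -6022906271352255773852235 * sqrt(10) / 39865821611737 - 134110046308776895231109766 / 996645540293425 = -612316586405.17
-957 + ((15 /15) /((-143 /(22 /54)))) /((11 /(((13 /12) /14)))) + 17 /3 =-47467729 /49896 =-951.33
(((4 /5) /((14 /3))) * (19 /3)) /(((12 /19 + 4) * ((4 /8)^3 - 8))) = -722 /24255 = -0.03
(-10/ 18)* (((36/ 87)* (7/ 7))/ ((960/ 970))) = -0.23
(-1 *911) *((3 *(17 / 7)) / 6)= -15487 / 14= -1106.21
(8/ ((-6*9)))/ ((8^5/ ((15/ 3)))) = -5/ 221184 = -0.00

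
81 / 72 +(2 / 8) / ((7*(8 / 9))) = 261 / 224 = 1.17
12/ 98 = 6/ 49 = 0.12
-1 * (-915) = 915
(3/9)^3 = 1/27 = 0.04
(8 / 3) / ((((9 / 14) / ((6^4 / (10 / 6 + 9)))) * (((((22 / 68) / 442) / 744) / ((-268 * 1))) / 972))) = -1467931254386688 / 11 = -133448295853335.27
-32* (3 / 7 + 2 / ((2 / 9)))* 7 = -2112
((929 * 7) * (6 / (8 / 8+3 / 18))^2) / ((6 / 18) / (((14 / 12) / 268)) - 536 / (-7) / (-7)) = 175581 / 67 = 2620.61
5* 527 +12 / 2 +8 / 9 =23777 / 9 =2641.89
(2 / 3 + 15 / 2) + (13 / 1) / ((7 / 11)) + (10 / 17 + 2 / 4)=10597 / 357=29.68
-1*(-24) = 24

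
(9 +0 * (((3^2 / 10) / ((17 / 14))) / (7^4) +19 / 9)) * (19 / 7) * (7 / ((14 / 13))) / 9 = 247 / 14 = 17.64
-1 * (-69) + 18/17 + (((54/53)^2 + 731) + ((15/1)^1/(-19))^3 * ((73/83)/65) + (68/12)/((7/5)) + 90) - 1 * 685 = 1566997674824149/7421679621993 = 211.14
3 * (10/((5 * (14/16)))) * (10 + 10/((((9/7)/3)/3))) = 3840/7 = 548.57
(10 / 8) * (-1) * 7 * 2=-35 / 2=-17.50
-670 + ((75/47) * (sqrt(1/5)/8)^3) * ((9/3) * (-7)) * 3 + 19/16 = -10701/16- 189 * sqrt(5)/24064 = -668.83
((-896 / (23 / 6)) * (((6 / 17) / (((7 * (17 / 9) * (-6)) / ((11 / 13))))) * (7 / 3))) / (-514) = -88704 / 22207627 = -0.00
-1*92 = -92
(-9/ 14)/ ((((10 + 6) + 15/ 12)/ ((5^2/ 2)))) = -75/ 161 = -0.47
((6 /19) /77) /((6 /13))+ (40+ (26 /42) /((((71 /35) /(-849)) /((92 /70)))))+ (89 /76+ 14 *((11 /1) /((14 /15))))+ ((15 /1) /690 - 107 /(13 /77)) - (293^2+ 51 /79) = -850095494828519 /9814336532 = -86617.72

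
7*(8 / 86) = 28 / 43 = 0.65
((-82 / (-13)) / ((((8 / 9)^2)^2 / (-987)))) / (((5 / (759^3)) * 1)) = -116090417972224773 / 133120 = -872073452315.39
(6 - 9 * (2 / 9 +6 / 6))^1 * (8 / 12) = -3.33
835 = 835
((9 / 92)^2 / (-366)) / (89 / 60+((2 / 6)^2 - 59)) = 1215 / 2667484616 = 0.00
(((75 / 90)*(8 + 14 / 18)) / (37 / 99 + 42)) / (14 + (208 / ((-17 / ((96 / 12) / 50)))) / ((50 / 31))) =9233125 / 683889036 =0.01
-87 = -87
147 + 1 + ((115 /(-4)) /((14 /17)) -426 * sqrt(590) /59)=6333 /56 -426 * sqrt(590) /59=-62.29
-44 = -44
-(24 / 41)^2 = -576 / 1681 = -0.34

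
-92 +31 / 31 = -91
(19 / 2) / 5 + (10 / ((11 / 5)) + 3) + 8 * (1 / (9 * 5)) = 9527 / 990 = 9.62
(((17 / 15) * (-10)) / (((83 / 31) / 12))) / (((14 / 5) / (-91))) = 137020 / 83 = 1650.84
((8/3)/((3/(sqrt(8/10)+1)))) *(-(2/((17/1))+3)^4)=-159.09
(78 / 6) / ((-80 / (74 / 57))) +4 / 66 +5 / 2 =19643 / 8360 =2.35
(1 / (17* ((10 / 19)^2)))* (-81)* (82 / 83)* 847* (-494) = 250816695129 / 35275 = 7110324.45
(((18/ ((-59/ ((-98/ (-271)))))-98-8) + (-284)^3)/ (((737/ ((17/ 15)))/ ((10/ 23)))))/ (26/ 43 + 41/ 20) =-3569722429422320/ 618760437537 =-5769.15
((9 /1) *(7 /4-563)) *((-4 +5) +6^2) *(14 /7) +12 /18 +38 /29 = -65039551 /174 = -373790.52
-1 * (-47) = 47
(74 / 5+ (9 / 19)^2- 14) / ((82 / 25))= 9245 / 29602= 0.31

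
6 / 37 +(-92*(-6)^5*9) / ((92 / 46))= 119112774 / 37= 3219264.16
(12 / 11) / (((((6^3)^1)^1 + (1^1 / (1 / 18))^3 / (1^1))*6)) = 1 / 33264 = 0.00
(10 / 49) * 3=30 / 49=0.61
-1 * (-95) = 95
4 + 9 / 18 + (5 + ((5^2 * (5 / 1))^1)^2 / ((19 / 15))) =469111 / 38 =12345.03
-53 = -53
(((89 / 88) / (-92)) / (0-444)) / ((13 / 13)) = 89 / 3594624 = 0.00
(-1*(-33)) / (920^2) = 33 / 846400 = 0.00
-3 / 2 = -1.50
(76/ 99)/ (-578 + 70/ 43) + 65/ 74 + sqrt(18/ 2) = 87993245/ 22695948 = 3.88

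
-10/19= -0.53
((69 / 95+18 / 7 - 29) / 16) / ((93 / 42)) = -4273 / 5890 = -0.73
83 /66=1.26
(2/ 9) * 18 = 4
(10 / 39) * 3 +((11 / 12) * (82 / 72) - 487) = -2724809 / 5616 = -485.19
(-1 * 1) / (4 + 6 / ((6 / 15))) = -1 / 19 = -0.05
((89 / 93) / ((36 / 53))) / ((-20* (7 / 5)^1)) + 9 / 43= 640865 / 4030992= 0.16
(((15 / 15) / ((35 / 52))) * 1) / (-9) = -52 / 315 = -0.17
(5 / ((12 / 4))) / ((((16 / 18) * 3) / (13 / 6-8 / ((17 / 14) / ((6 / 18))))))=-5 / 272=-0.02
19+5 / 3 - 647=-1879 / 3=-626.33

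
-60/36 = -5/3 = -1.67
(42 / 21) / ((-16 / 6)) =-3 / 4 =-0.75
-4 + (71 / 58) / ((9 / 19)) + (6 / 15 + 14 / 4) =3242 / 1305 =2.48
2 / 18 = 1 / 9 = 0.11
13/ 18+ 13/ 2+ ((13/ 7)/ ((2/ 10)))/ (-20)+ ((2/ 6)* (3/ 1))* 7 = 3467/ 252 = 13.76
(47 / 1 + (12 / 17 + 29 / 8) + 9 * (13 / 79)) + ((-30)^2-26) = 9957667 / 10744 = 926.81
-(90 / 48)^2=-225 / 64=-3.52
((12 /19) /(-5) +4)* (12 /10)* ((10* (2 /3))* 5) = 2944 /19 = 154.95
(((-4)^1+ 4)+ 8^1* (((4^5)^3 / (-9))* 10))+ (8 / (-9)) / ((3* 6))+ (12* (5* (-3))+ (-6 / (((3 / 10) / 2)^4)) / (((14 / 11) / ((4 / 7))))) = -37881633385336 / 3969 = -9544377270.18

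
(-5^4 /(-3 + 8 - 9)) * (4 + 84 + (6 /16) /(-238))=104718125 /7616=13749.75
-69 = -69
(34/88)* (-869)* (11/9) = -14773/36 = -410.36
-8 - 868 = -876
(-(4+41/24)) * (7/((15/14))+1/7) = -96037/2520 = -38.11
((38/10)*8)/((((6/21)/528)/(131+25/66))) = 36903776/5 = 7380755.20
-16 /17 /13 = -16 /221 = -0.07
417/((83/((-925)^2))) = 356795625/83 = 4298742.47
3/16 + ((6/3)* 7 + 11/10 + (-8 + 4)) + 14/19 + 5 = 25877/1520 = 17.02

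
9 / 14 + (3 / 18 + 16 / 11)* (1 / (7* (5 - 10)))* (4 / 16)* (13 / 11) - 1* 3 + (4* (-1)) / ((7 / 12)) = -937931 / 101640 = -9.23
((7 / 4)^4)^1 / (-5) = -2401 / 1280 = -1.88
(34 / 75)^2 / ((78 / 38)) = 21964 / 219375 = 0.10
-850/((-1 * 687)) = 850/687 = 1.24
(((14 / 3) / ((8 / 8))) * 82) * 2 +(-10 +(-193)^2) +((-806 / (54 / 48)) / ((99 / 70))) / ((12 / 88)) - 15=8328688 / 243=34274.44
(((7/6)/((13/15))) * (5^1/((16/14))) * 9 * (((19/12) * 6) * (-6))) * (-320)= 12568500/13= 966807.69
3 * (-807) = -2421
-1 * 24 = -24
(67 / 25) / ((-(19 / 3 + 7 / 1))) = -201 / 1000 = -0.20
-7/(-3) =7/3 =2.33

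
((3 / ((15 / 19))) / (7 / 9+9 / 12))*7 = 4788 / 275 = 17.41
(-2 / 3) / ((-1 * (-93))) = -2 / 279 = -0.01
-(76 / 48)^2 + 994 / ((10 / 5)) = 71207 / 144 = 494.49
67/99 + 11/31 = 3166/3069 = 1.03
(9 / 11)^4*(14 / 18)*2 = 0.70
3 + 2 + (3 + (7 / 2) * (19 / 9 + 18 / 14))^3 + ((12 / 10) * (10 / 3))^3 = 2456405 / 729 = 3369.55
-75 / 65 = -15 / 13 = -1.15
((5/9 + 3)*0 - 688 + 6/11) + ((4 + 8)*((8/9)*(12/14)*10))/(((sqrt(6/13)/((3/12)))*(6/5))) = -7562/11 + 200*sqrt(78)/63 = -659.42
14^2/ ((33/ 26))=5096/ 33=154.42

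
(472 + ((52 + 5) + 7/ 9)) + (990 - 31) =13399/ 9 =1488.78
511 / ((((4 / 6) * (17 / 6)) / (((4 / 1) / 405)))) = 2044 / 765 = 2.67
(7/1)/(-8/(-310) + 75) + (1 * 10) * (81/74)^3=31120470965/2356174948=13.21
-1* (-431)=431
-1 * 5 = -5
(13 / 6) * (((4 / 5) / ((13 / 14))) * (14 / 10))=196 / 75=2.61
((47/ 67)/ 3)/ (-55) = -47/ 11055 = -0.00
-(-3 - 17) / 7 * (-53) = -1060 / 7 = -151.43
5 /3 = 1.67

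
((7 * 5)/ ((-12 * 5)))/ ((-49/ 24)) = 2/ 7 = 0.29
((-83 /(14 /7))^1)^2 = 6889 /4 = 1722.25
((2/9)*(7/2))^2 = 49/81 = 0.60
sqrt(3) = 1.73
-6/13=-0.46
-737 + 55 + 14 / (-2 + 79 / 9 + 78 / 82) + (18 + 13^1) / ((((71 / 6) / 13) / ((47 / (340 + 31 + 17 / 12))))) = -305819137399 / 452468374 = -675.89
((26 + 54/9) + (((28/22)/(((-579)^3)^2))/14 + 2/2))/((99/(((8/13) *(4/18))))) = 218825530526817841984/4800485075932066408173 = 0.05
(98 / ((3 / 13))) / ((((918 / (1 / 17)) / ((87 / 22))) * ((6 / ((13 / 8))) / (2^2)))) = 240149 / 2059992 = 0.12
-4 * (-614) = 2456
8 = 8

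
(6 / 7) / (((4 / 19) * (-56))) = -57 / 784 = -0.07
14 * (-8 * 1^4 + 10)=28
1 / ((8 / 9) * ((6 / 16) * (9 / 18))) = 6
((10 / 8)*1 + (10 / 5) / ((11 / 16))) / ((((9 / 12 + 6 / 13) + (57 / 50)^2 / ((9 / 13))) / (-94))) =-69883125 / 552112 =-126.57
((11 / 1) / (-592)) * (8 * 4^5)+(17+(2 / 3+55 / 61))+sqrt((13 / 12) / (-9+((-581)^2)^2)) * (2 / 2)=-904930 / 6771+sqrt(6573890118) / 26295560472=-133.65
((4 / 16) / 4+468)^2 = 56085121 / 256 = 219082.50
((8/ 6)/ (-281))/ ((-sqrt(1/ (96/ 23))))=16 * sqrt(138)/ 19389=0.01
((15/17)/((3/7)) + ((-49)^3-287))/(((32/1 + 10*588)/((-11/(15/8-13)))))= -22053647/1118107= -19.72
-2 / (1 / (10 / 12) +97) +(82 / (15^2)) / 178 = -180119 / 9832275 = -0.02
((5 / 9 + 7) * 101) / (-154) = -3434 / 693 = -4.96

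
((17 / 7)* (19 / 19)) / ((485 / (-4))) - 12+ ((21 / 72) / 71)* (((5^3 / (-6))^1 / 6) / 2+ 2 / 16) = -12.03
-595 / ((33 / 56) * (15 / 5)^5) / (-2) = 16660 / 8019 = 2.08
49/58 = 0.84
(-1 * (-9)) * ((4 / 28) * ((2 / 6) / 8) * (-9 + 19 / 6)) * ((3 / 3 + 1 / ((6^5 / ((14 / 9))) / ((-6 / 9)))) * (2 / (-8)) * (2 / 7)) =262405 / 11757312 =0.02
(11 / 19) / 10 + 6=1151 / 190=6.06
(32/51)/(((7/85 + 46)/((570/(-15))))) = -6080/11751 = -0.52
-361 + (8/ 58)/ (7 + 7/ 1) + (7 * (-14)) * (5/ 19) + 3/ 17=-25349182/ 65569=-386.60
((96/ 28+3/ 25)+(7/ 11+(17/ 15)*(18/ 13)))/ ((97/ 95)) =5.64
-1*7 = -7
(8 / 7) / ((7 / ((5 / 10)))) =4 / 49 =0.08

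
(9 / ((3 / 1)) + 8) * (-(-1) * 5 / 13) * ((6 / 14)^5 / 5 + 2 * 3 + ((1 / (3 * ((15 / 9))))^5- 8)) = -1153625748 / 136556875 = -8.45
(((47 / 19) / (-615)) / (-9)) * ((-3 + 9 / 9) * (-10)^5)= 1880000 / 21033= 89.38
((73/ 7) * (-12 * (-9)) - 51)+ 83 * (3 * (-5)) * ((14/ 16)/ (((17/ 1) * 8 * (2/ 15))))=15463677/ 15232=1015.21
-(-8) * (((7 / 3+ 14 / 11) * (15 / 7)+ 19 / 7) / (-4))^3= -64964808 / 456533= -142.30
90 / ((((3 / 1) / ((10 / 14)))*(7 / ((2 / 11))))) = 300 / 539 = 0.56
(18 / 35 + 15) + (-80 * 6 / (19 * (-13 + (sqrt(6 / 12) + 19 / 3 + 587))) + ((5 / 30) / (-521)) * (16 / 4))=4320 * sqrt(2) / 115180907 + 97472714489173 / 6300971517435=15.47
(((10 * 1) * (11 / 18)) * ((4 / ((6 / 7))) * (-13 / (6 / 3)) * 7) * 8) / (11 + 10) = -40040 / 81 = -494.32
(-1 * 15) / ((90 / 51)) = -17 / 2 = -8.50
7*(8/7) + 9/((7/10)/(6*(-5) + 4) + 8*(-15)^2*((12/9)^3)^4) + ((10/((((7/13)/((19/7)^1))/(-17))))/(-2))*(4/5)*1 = 14995072673634856/42748326114193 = 350.78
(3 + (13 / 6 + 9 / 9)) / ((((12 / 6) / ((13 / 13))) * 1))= 37 / 12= 3.08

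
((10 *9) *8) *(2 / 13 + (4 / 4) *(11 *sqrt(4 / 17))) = 1440 / 13 + 15840 *sqrt(17) / 17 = 3952.53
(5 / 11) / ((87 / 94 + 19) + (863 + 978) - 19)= 470 / 1904551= 0.00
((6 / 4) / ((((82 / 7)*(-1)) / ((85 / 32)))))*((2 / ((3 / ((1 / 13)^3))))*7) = -0.00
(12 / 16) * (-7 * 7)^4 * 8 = 34588806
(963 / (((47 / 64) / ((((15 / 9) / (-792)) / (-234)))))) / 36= 535 / 1633203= 0.00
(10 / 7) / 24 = 5 / 84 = 0.06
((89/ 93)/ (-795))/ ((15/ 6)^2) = -356/ 1848375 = -0.00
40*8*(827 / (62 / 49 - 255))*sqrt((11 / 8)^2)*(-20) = 356602400 / 12433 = 28681.93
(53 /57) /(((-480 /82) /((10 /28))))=-2173 /38304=-0.06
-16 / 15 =-1.07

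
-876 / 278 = -438 / 139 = -3.15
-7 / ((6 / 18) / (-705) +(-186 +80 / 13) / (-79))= -15204735 / 4943843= -3.08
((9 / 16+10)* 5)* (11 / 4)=9295 / 64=145.23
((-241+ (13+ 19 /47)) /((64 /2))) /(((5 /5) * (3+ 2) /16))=-10697 /470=-22.76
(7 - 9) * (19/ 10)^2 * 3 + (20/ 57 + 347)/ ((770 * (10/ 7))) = -1338283/ 62700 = -21.34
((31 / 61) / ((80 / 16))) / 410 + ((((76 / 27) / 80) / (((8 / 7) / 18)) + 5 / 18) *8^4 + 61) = 3903786169 / 1125450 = 3468.64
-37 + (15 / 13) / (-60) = -1925 / 52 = -37.02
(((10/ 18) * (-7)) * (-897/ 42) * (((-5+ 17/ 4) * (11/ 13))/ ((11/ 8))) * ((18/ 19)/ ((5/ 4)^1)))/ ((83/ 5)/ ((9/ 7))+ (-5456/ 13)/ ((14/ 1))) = 2260440/ 1327891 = 1.70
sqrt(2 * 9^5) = 343.65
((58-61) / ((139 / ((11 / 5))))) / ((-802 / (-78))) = -1287 / 278695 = -0.00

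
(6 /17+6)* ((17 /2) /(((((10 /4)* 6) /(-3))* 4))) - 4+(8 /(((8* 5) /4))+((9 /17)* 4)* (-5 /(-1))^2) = 7997 /170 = 47.04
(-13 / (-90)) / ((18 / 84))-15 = -1934 / 135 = -14.33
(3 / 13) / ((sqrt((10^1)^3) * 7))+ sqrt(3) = 3 * sqrt(10) / 9100+ sqrt(3) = 1.73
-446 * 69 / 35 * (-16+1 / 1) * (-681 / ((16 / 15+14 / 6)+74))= -34928490 / 301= -116041.50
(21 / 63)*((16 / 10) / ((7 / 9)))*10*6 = 288 / 7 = 41.14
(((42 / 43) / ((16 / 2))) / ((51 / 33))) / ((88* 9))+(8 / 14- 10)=-4631567 / 491232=-9.43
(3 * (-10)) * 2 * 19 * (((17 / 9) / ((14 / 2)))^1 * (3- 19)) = 103360 / 21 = 4921.90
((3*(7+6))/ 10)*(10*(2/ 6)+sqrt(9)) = 247/ 10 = 24.70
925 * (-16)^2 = 236800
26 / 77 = 0.34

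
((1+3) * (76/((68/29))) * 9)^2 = 393466896/289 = 1361477.15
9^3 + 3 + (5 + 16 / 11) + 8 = 8211 / 11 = 746.45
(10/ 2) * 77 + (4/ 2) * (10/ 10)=387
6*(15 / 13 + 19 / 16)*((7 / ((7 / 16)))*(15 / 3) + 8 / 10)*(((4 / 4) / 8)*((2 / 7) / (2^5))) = 147561 / 116480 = 1.27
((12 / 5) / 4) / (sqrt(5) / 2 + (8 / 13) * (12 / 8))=-1872 / 1345 + 1014 * sqrt(5) / 1345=0.29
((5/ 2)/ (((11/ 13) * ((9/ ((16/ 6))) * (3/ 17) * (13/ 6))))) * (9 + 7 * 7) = 39440/ 297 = 132.79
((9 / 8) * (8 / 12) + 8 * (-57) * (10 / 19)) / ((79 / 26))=-12441 / 158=-78.74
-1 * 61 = -61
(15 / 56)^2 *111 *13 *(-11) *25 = -89285625 / 3136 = -28471.18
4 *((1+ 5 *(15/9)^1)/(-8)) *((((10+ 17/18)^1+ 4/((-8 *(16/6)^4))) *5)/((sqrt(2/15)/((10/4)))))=-141082025 *sqrt(30)/442368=-1746.82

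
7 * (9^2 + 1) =574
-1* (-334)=334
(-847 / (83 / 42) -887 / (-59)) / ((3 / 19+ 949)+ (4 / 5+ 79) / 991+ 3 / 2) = -381333381050 / 876634187689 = -0.43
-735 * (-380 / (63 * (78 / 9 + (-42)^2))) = 6650 / 2659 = 2.50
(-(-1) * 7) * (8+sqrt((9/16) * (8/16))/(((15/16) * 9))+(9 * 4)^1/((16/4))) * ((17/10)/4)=119 * sqrt(2)/900+2023/40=50.76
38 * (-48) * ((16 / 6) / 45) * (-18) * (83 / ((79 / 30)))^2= 12062914560 / 6241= 1932849.63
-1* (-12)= 12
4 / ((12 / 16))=16 / 3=5.33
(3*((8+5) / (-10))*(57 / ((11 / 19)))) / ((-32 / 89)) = 3759093 / 3520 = 1067.92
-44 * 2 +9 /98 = -8615 /98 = -87.91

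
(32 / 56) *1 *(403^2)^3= 17135243019935716 / 7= 2447891859990816.57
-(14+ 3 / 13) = -185 / 13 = -14.23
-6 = -6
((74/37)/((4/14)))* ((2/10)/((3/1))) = 7/15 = 0.47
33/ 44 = 3/ 4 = 0.75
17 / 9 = 1.89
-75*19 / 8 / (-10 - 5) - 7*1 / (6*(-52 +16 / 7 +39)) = 21571 / 1800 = 11.98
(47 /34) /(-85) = -47 /2890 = -0.02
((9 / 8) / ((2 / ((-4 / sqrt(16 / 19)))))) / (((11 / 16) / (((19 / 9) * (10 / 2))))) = -95 * sqrt(19) / 11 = -37.65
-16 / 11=-1.45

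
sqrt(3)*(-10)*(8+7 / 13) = -1110*sqrt(3) / 13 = -147.89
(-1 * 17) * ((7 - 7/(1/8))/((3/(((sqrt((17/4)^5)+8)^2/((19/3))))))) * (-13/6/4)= -5361773599/155648 - 3129581 * sqrt(17)/912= -48596.75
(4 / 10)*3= 6 / 5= 1.20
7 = 7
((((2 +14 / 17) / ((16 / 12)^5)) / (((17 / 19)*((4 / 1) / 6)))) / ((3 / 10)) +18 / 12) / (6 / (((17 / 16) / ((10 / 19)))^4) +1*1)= 521892990033 / 135466973632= 3.85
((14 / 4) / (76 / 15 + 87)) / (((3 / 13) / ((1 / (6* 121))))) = 455 / 2005212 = 0.00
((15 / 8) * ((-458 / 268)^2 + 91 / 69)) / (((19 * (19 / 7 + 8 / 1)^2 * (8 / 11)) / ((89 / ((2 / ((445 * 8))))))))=896992123643 / 1129935168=793.84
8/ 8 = 1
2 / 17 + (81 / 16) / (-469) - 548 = -69893633 / 127568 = -547.89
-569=-569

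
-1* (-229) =229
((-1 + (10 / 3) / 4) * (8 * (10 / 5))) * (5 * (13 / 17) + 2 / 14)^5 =-187413115437056 / 71590609797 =-2617.84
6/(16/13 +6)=39/47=0.83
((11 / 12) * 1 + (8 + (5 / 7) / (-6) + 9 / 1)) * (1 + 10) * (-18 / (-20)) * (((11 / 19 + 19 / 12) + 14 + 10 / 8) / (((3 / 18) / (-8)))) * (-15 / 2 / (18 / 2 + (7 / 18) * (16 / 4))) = 528821865 / 5054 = 104634.32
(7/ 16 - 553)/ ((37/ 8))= -8841/ 74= -119.47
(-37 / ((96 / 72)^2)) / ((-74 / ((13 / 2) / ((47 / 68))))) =1989 / 752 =2.64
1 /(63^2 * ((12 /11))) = 11 /47628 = 0.00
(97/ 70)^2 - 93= -446291/ 4900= -91.08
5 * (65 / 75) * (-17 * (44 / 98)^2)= -106964 / 7203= -14.85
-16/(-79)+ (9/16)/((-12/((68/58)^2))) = 146803/1063024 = 0.14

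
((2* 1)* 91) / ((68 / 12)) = 546 / 17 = 32.12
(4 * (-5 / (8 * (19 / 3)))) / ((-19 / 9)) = 135 / 722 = 0.19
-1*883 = -883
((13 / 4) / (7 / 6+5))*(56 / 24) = 91 / 74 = 1.23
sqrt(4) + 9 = 11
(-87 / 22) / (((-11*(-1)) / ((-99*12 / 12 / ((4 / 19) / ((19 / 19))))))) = 14877 / 88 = 169.06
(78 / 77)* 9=702 / 77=9.12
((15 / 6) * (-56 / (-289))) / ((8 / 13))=455 / 578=0.79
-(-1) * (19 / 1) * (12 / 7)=228 / 7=32.57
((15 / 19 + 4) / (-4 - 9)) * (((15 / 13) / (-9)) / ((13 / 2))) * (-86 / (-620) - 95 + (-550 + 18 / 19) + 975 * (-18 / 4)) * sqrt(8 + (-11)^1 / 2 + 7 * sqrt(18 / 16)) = -103722598 * sqrt(10 + 21 * sqrt(2)) / 5673837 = -115.18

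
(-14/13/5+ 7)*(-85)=-7497/13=-576.69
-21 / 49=-3 / 7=-0.43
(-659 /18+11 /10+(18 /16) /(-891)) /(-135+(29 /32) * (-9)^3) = 562516 /12603195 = 0.04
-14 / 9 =-1.56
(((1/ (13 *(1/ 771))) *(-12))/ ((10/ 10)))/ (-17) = 9252/ 221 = 41.86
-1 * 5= -5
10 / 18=5 / 9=0.56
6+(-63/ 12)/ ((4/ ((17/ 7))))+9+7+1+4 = 381/ 16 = 23.81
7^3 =343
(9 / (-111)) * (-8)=0.65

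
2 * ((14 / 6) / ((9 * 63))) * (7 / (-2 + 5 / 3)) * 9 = -14 / 9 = -1.56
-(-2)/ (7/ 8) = 16/ 7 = 2.29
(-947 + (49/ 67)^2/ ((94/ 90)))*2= -399385712/ 210983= -1892.98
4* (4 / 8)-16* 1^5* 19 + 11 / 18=-5425 / 18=-301.39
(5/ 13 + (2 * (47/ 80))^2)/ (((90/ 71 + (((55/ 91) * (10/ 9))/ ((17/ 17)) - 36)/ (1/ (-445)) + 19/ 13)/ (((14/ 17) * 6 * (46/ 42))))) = 3777408243/ 6217433303600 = 0.00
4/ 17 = 0.24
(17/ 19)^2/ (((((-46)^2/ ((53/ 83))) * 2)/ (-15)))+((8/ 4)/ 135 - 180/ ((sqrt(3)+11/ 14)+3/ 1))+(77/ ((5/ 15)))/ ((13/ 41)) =35280 * sqrt(3)/ 2221+330372373376065571/ 494261329072680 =695.93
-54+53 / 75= -3997 / 75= -53.29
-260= -260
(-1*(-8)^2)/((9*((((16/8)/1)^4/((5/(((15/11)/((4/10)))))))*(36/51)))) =-374/405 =-0.92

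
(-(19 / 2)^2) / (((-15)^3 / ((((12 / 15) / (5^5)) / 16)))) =361 / 843750000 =0.00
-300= -300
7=7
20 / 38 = 10 / 19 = 0.53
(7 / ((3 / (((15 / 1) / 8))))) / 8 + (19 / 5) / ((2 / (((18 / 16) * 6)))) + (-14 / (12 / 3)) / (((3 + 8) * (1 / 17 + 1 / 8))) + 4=275281 / 17600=15.64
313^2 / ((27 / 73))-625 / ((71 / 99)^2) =35886514342 / 136107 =263663.99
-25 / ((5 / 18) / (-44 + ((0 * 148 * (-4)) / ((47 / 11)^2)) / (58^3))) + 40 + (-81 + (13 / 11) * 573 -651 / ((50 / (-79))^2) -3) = 81620699 / 27500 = 2968.03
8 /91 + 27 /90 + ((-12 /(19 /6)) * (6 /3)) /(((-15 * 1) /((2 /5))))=0.59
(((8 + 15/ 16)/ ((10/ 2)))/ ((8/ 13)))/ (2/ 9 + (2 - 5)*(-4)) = 1521/ 6400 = 0.24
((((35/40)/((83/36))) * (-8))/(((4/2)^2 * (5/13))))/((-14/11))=1287/830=1.55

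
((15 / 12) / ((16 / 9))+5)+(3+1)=621 / 64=9.70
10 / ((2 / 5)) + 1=26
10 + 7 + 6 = 23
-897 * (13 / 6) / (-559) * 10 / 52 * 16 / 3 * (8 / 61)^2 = 29440 / 480009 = 0.06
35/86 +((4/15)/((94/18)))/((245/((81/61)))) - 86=-25852300483/302038450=-85.59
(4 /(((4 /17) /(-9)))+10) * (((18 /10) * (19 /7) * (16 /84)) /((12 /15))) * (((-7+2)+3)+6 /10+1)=16302 /245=66.54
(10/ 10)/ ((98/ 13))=13/ 98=0.13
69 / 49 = 1.41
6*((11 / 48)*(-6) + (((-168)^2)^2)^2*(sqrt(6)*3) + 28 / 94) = -1215 / 188 + 11422121062268141568*sqrt(6) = 27978368382853511068.68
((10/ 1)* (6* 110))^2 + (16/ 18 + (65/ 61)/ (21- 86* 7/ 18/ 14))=1602267514802/ 36783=43560000.95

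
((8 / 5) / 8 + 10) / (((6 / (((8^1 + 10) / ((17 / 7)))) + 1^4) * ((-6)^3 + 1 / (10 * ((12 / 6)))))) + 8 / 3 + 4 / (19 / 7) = 144694 / 35169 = 4.11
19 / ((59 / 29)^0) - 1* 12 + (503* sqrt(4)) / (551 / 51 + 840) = 355043 / 43391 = 8.18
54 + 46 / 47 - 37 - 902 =-41549 / 47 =-884.02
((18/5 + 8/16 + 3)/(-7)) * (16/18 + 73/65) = -2.04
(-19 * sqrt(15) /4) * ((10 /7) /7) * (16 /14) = -380 * sqrt(15) /343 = -4.29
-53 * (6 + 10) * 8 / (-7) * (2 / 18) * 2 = 13568 / 63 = 215.37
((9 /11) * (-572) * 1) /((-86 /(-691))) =-161694 /43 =-3760.33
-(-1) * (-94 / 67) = -94 / 67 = -1.40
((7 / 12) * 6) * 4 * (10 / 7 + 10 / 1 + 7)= 258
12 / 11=1.09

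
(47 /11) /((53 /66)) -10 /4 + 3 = 617 /106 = 5.82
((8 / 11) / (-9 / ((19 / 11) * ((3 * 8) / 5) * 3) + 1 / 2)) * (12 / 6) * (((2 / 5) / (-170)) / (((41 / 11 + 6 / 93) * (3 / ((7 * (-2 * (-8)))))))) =-1206272 / 4945725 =-0.24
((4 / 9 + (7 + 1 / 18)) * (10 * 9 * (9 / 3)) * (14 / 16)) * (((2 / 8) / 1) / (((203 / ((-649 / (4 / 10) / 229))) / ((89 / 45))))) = -12996225 / 425024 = -30.58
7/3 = 2.33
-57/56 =-1.02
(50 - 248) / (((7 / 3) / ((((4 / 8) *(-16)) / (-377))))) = -4752 / 2639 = -1.80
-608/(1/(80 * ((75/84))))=-304000/7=-43428.57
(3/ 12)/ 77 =1/ 308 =0.00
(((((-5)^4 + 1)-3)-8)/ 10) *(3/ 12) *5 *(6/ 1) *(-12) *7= -38745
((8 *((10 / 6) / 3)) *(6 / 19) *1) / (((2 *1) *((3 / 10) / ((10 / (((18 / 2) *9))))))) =0.29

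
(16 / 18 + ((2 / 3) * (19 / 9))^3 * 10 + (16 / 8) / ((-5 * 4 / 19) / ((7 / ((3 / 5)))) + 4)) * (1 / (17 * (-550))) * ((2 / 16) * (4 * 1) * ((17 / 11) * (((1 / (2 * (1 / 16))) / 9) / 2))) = -149833999 / 139326115500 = -0.00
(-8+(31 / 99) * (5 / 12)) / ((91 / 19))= -177631 / 108108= -1.64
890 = 890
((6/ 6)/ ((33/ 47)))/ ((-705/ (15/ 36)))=-1/ 1188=-0.00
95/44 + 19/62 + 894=1222779/1364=896.47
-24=-24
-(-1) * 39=39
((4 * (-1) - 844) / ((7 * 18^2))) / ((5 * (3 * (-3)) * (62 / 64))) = 6784 / 790965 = 0.01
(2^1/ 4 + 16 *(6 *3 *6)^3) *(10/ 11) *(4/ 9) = 806215700/ 99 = 8143592.93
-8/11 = -0.73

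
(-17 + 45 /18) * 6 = -87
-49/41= -1.20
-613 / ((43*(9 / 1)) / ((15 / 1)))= -3065 / 129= -23.76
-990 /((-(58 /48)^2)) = 570240 /841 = 678.05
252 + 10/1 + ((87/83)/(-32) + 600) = 2289385/2656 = 861.97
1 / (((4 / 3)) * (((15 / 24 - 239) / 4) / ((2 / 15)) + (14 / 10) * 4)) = -240 / 141233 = -0.00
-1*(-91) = 91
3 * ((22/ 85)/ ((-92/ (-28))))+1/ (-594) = 272473/ 1161270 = 0.23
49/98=1/2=0.50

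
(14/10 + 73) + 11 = 427/5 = 85.40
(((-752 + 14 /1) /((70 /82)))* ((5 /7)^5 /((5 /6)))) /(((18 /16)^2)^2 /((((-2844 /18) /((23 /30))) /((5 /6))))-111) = 19582009344000 /11269180408997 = 1.74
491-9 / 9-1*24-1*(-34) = 500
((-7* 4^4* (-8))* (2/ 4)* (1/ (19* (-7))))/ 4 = -256/ 19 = -13.47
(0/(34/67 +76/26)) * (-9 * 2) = 0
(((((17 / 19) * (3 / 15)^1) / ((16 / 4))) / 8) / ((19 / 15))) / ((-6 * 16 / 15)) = -255 / 369664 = -0.00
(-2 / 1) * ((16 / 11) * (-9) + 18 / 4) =189 / 11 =17.18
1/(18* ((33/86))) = 43/297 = 0.14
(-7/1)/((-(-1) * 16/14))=-49/8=-6.12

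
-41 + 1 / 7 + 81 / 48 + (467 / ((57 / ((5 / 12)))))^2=-22528673 / 818748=-27.52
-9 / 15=-3 / 5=-0.60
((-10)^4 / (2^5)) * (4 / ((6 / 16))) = 10000 / 3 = 3333.33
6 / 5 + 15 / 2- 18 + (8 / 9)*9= -13 / 10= -1.30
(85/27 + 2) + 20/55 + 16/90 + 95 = 149524/1485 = 100.69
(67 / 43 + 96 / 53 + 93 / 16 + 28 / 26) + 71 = 38519311 / 474032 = 81.26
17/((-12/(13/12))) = -221/144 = -1.53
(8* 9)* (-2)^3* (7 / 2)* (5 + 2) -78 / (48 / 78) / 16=-903675 / 64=-14119.92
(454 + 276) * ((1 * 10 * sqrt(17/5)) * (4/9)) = 5840 * sqrt(85)/9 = 5982.46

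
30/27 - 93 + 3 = -88.89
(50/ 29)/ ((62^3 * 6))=25/ 20734536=0.00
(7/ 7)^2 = 1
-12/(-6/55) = 110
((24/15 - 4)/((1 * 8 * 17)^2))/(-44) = 3/1017280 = 0.00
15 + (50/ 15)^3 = 1405/ 27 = 52.04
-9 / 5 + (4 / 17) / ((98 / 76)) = -6737 / 4165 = -1.62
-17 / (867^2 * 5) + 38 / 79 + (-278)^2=1349828719211 / 17465715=77284.48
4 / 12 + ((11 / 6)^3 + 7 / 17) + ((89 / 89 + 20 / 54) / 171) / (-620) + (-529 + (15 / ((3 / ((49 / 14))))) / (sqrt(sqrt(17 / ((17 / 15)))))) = -50813399383 / 97326360 + 7*15^(3 / 4) / 6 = -513.20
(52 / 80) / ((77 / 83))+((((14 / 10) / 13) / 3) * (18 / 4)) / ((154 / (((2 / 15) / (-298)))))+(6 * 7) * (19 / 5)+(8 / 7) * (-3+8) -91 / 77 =614617362 / 3728725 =164.83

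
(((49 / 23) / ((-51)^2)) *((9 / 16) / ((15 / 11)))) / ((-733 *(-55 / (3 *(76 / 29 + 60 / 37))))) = 27881 / 261396266150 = 0.00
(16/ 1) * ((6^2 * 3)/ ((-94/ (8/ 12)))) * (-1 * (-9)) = -5184/ 47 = -110.30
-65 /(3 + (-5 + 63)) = -65 /61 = -1.07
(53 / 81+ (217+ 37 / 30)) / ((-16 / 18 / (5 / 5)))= -177299 / 720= -246.25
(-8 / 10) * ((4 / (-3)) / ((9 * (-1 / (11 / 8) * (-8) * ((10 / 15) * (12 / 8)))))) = 11 / 540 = 0.02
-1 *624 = -624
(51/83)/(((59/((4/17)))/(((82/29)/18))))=164/426039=0.00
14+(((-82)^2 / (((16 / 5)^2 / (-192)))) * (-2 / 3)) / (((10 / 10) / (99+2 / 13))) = 108340632 / 13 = 8333894.77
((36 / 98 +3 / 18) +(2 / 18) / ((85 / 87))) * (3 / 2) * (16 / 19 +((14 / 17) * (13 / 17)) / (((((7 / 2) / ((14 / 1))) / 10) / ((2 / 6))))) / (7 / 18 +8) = 3695297856 / 3453372265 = 1.07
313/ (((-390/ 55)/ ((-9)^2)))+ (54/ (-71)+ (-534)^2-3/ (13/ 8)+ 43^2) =523206187/ 1846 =283426.97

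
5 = 5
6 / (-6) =-1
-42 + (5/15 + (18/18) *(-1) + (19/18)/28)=-21485/504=-42.63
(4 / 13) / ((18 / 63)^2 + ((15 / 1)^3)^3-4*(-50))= 196 / 24488420049327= 0.00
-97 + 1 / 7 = -678 / 7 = -96.86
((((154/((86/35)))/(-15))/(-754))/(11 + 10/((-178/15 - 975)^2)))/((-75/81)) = -1062993852459/1953765241221950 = -0.00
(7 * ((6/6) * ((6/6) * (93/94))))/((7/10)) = 465/47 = 9.89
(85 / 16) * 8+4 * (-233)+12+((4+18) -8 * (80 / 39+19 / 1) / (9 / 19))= -850145 / 702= -1211.03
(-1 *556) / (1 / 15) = -8340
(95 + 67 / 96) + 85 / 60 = 9323 / 96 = 97.11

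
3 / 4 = 0.75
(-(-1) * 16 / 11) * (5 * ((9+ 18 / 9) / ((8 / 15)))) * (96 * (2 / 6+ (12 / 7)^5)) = 3663854400 / 16807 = 217995.74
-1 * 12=-12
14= 14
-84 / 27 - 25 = -253 / 9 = -28.11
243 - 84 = 159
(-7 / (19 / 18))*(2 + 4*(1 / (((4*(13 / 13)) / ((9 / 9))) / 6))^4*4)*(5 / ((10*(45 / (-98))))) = 56938 / 95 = 599.35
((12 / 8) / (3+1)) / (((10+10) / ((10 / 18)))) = 0.01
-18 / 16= -9 / 8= -1.12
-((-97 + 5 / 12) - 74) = 170.58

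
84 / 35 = 12 / 5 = 2.40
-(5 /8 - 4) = 27 /8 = 3.38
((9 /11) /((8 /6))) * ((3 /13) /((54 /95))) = 285 /1144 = 0.25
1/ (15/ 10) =2/ 3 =0.67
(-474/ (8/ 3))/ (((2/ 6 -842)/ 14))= 2.96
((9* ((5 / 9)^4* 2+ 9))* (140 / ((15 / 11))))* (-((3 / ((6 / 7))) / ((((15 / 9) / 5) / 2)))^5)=-312141150244 / 9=-34682350027.11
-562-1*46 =-608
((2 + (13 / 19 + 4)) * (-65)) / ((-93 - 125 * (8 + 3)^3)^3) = 8255 / 87648782208649408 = 0.00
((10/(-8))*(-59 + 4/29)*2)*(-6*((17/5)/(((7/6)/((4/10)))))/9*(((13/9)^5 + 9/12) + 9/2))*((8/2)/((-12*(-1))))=-26360869273/59934735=-439.83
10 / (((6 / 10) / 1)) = 50 / 3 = 16.67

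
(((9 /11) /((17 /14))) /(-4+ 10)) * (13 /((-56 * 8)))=-39 /11968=-0.00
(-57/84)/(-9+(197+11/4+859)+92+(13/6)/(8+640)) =-18468/31073959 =-0.00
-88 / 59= -1.49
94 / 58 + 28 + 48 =2251 / 29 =77.62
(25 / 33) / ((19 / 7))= 175 / 627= 0.28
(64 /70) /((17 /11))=352 /595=0.59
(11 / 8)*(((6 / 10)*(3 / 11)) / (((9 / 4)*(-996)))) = -1 / 9960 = -0.00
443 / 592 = 0.75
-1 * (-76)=76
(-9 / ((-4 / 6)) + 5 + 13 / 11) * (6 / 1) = 1299 / 11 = 118.09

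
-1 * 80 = -80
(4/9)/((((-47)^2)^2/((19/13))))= 76/570922677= 0.00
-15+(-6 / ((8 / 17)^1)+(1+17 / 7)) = -681 / 28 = -24.32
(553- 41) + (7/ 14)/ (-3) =3071/ 6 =511.83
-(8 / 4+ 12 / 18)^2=-64 / 9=-7.11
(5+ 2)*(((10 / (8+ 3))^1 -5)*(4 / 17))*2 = -2520 / 187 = -13.48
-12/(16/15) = -45/4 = -11.25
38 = 38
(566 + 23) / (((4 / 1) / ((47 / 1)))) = 27683 / 4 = 6920.75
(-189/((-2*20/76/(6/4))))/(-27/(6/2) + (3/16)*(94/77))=-553014/9005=-61.41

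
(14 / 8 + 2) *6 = 45 / 2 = 22.50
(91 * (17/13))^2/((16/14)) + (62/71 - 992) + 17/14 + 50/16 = 11335663/994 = 11404.09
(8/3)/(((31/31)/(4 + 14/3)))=208/9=23.11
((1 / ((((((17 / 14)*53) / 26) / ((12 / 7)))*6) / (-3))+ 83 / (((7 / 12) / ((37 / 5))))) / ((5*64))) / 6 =2766061 / 5045600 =0.55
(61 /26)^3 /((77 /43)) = 9760183 /1353352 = 7.21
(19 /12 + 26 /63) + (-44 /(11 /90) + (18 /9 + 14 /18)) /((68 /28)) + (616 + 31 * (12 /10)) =10883599 /21420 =508.10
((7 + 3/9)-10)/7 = -8/21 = -0.38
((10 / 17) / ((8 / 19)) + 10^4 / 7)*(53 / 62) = 36075245 / 29512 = 1222.39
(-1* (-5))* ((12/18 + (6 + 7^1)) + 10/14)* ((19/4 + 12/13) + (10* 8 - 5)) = 3167225/546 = 5800.78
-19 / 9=-2.11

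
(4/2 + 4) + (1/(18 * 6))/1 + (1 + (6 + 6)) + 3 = 2377/108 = 22.01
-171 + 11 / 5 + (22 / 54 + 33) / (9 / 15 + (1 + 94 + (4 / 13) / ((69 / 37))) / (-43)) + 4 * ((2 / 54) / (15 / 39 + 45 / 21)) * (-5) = -8333817119 / 43907805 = -189.80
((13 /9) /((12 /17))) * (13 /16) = 2873 /1728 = 1.66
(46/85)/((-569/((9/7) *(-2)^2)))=-0.00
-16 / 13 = -1.23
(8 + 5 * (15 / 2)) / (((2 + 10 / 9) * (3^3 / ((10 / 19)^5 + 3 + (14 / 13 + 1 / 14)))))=1887654745 / 831969264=2.27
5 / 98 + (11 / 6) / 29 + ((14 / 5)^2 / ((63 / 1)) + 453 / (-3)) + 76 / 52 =-620553331 / 4156425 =-149.30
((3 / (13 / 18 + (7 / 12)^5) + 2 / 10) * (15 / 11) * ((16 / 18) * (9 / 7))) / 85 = 94295976 / 1286216855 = 0.07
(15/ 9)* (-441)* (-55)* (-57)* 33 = -76039425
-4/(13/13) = -4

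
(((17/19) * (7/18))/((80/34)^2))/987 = 4913/77155200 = 0.00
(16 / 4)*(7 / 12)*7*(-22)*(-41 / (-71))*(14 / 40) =-154693 / 2130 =-72.63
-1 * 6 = -6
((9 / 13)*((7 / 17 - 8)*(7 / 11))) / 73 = -0.05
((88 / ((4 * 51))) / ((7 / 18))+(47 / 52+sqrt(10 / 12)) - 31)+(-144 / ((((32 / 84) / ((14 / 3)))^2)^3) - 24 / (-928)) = -486607781.21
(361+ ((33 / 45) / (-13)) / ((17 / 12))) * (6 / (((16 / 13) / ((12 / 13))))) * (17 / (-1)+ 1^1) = -25989.13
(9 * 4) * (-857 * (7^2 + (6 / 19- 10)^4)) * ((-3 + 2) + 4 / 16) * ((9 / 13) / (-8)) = -240033114950715 / 13553384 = -17710198.05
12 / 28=3 / 7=0.43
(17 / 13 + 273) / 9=3566 / 117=30.48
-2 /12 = -0.17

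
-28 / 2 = -14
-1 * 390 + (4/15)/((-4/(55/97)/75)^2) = -13543665/37636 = -359.86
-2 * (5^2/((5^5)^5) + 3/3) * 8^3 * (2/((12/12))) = -24414062500000002048/11920928955078125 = -2048.00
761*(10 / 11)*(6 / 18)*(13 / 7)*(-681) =-22457110 / 77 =-291650.78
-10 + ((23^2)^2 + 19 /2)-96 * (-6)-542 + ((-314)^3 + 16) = -61358507 /2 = -30679253.50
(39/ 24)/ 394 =13/ 3152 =0.00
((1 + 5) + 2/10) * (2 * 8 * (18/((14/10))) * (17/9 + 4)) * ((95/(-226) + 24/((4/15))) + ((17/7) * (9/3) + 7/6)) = 12230754880/16611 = 736304.55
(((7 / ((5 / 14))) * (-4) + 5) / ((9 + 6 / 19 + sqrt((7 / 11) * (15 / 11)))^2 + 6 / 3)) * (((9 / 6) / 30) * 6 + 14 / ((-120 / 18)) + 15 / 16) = 1082926166322297 / 1476088877719600-40919213693259 * sqrt(105) / 2952177755439200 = 0.59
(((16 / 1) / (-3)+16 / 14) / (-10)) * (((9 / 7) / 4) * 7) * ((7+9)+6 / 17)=9174 / 595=15.42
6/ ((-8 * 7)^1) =-3/ 28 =-0.11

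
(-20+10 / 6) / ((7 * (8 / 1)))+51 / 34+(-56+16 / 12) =-8987 / 168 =-53.49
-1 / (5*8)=-1 / 40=-0.02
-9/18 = -1/2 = -0.50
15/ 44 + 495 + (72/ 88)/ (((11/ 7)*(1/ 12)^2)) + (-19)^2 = 450757/ 484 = 931.32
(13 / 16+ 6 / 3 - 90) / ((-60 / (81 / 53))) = 7533 / 3392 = 2.22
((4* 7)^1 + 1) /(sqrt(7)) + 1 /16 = 1 /16 + 29* sqrt(7) /7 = 11.02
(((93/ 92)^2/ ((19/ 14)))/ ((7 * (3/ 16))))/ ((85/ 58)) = 334428/ 854335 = 0.39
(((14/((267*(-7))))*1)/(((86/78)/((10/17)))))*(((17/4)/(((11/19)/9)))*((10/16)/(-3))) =18525/336776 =0.06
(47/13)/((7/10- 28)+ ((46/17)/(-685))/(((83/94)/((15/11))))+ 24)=-999397190/913902093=-1.09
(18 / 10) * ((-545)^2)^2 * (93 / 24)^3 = 4730898121144875 / 512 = 9240035392861.08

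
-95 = -95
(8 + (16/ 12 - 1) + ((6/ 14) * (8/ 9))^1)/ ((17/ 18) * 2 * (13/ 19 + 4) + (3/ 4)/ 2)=83448/ 88319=0.94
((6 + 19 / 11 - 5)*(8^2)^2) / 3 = 40960 / 11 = 3723.64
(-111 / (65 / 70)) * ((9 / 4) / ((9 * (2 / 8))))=-119.54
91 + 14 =105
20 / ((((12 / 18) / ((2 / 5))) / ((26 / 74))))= 156 / 37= 4.22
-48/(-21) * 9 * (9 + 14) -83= 390.14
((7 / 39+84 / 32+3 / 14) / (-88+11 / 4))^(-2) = 34665226596 / 43467649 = 797.49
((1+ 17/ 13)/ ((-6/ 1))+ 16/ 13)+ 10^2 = 1311/ 13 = 100.85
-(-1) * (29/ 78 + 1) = 107/ 78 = 1.37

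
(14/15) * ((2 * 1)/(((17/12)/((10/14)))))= 16/17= 0.94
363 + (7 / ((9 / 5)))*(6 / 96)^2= 836387 / 2304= 363.02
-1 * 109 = -109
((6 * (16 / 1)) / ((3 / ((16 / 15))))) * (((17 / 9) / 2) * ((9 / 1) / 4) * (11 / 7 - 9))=-56576 / 105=-538.82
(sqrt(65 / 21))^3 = 65 * sqrt(1365) / 441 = 5.45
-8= -8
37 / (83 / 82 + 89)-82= -602208 / 7381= -81.59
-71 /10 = -7.10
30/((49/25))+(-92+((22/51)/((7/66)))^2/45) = -76.33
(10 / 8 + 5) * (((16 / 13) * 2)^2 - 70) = -135075 / 338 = -399.63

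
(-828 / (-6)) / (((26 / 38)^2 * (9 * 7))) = 16606 / 3549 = 4.68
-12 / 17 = -0.71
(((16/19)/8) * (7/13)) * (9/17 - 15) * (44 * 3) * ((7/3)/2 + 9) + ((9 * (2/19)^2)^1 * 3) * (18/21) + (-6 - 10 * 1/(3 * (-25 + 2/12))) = -92057923982/83211583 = -1106.31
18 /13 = 1.38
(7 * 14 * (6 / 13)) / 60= 49 / 65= 0.75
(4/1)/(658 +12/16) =16/2635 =0.01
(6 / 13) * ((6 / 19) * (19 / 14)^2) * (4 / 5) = 684 / 3185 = 0.21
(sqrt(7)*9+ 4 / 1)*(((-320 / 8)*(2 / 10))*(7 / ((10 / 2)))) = -504*sqrt(7) / 5 - 224 / 5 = -311.49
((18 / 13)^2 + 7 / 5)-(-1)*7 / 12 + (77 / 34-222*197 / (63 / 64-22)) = 96783378209 / 46370220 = 2087.19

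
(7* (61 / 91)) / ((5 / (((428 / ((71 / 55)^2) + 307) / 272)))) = 173379507 / 89124880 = 1.95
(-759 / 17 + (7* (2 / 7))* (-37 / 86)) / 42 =-16633 / 15351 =-1.08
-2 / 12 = -1 / 6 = -0.17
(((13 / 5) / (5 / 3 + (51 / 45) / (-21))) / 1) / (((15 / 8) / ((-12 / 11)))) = -6552 / 6985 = -0.94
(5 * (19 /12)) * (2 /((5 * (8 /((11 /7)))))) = 209 /336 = 0.62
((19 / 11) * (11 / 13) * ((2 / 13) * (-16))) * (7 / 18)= -2128 / 1521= -1.40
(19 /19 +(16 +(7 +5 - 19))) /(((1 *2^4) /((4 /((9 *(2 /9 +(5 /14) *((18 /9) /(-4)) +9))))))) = 70 /2279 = 0.03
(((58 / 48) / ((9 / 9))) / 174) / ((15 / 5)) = 1 / 432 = 0.00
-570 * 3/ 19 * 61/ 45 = -122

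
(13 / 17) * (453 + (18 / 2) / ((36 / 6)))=11817 / 34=347.56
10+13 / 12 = 133 / 12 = 11.08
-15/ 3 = -5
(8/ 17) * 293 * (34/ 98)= 2344/ 49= 47.84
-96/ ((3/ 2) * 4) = -16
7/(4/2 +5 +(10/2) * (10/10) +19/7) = 49/103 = 0.48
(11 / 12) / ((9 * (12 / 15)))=55 / 432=0.13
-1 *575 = -575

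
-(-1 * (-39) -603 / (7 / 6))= 3345 / 7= 477.86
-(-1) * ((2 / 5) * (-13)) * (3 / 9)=-26 / 15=-1.73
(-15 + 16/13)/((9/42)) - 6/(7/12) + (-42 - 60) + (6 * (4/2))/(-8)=-97211/546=-178.04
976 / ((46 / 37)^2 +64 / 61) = 20376196 / 54173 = 376.13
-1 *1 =-1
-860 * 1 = -860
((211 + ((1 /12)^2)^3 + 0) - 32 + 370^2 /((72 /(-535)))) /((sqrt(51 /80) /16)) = -3036936996863* sqrt(255) /2379456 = -20381126.95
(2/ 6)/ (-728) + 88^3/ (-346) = -744167597/ 377832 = -1969.57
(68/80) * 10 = 17/2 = 8.50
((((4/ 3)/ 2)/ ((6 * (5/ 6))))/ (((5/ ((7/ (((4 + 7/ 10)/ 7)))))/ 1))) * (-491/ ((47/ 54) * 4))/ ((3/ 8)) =-1154832/ 11045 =-104.56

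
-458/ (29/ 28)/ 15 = -12824/ 435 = -29.48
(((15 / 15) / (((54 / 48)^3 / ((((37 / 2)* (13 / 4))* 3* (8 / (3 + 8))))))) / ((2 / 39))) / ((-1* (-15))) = 1600768 / 13365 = 119.77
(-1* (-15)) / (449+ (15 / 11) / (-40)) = 1320 / 39509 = 0.03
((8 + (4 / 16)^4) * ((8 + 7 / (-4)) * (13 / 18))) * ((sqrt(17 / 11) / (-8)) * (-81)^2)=-36835.03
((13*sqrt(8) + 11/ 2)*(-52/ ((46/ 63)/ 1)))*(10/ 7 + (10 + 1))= -529308*sqrt(2)/ 23- 111969/ 23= -37414.07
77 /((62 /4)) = 154 /31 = 4.97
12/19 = 0.63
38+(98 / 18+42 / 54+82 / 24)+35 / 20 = 889 / 18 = 49.39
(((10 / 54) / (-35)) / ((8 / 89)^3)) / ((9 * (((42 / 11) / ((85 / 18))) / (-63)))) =659146015 / 10450944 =63.07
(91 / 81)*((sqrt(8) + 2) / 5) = 182 / 405 + 182*sqrt(2) / 405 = 1.08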